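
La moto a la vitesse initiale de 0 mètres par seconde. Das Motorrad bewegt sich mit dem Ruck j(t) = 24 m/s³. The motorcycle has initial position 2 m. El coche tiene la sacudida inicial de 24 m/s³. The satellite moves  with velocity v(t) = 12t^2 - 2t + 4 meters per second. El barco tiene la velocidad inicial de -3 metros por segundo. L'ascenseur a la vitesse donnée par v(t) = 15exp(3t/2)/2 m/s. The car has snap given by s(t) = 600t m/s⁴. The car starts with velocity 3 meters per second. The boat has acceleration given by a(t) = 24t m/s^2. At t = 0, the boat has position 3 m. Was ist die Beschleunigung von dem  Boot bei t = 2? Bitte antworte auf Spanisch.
Usando a(t) = 24·t y sustituyendo t = 2, encontramos a = 48.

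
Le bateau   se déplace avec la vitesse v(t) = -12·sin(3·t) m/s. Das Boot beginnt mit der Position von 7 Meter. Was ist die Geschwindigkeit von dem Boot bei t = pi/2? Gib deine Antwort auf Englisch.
We have velocity v(t) = -12·sin(3·t). Substituting t = pi/2: v(pi/2) = 12.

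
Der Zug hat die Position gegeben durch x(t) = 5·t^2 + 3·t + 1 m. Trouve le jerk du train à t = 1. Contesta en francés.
Pour résoudre ceci, nous devons prendre 3 dérivées de notre équation de la position x(t) = 5·t^2 + 3·t + 1. En dérivant la position, nous obtenons la vitesse: v(t) = 10·t + 3. En prenant d/dt de v(t), nous trouvons a(t) = 10. En prenant d/dt de a(t), nous trouvons j(t) = 0. En utilisant j(t) = 0 et en substituant t = 1, nous trouvons j = 0.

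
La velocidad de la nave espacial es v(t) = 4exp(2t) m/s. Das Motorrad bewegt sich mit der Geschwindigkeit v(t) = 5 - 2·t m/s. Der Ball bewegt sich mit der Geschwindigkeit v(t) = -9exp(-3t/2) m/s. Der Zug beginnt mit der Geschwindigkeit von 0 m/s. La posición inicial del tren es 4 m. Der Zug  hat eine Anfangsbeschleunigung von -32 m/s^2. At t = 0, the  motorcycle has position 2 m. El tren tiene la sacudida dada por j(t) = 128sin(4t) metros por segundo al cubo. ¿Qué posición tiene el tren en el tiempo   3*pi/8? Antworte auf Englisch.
To solve this, we need to take 3 integrals of our jerk equation j(t) = 128·sin(4·t). Taking ∫j(t)dt and applying a(0) = -32, we find a(t) = -32·cos(4·t). Finding the integral of a(t) and using v(0) = 0: v(t) = -8·sin(4·t). Taking ∫v(t)dt and applying x(0) = 4, we find x(t) = 2·cos(4·t) + 2. Using x(t) = 2·cos(4·t) + 2 and substituting t = 3*pi/8, we find x = 2.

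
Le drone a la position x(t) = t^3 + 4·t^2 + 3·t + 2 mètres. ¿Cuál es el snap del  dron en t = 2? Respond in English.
To solve this, we need to take 4 derivatives of our position equation x(t) = t^3 + 4·t^2 + 3·t + 2. Differentiating position, we get velocity: v(t) = 3·t^2 + 8·t + 3. Differentiating velocity, we get acceleration: a(t) = 6·t + 8. Taking d/dt of a(t), we find j(t) = 6. The derivative of jerk gives snap: s(t) = 0. Using s(t) = 0 and substituting t = 2, we find s = 0.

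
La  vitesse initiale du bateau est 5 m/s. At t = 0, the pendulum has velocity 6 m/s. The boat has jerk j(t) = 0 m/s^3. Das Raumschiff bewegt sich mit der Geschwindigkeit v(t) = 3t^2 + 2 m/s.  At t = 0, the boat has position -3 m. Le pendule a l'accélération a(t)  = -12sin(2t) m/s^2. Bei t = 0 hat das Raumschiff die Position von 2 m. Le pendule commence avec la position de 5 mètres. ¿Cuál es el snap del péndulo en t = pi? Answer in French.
Pour résoudre ceci, nous devons prendre 2 dérivées de notre équation de l'accélération a(t) = -12·sin(2·t). La dérivée de l'accélération donne le jerk: j(t) = -24·cos(2·t). En dérivant le jerk, nous obtenons le snap: s(t) = 48·sin(2·t). Nous avons le snap s(t) = 48·sin(2·t). En substituant t = pi: s(pi) = 0.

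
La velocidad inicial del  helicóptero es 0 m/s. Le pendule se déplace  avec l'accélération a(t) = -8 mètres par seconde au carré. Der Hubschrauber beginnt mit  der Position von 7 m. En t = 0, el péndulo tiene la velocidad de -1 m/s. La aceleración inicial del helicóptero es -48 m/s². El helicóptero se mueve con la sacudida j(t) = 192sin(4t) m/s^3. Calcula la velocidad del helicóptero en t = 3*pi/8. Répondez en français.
Nous devons intégrer notre équation du jerk j(t) = 192·sin(4·t) 2 fois. L'intégrale du jerk est l'accélération. En utilisant a(0) = -48, nous obtenons a(t) = -48·cos(4·t). En intégrant l'accélération et en utilisant la condition initiale v(0) = 0, nous obtenons v(t) = -12·sin(4·t). Nous avons la vitesse v(t) = -12·sin(4·t). En substituant t = 3*pi/8: v(3*pi/8) = 12.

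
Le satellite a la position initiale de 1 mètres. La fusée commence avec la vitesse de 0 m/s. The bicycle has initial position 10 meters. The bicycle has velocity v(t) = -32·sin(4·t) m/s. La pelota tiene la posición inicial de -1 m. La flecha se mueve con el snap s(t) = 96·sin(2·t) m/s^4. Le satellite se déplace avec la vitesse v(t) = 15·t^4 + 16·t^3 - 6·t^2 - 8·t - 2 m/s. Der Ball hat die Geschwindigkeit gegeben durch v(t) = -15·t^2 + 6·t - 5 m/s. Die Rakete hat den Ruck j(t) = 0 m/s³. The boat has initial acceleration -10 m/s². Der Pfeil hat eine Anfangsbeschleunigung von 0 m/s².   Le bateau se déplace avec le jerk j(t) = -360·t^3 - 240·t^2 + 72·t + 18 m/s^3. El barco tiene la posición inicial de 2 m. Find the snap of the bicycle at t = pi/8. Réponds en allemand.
Wir müssen unsere Gleichung für die Geschwindigkeit v(t) = -32·sin(4·t) 3-mal ableiten. Durch Ableiten von der Geschwindigkeit erhalten wir die Beschleunigung: a(t) = -128·cos(4·t). Mit d/dt von a(t) finden wir j(t) = 512·sin(4·t). Mit d/dt von j(t) finden wir s(t) = 2048·cos(4·t). Aus der Gleichung für den Snap s(t) = 2048·cos(4·t), setzen wir t = pi/8 ein und erhalten s = 0.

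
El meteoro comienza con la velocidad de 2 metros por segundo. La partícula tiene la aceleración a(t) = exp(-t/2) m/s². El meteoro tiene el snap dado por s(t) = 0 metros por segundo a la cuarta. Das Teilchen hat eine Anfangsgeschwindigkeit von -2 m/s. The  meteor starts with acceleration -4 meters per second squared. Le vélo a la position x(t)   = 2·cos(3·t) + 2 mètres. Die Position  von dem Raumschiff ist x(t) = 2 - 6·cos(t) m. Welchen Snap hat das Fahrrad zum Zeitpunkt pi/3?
Um dies zu lösen, müssen wir 4 Ableitungen unserer Gleichung für die Position x(t) = 2·cos(3·t) + 2 nehmen. Durch Ableiten von der Position erhalten wir die Geschwindigkeit: v(t) = -6·sin(3·t). Mit d/dt von v(t) finden wir a(t) = -18·cos(3·t). Die Ableitung von der Beschleunigung ergibt den Ruck: j(t) = 54·sin(3·t). Durch Ableiten von dem Ruck erhalten wir den Snap: s(t) = 162·cos(3·t). Wir haben den Snap s(t) = 162·cos(3·t). Durch Einsetzen von t = pi/3: s(pi/3) = -162.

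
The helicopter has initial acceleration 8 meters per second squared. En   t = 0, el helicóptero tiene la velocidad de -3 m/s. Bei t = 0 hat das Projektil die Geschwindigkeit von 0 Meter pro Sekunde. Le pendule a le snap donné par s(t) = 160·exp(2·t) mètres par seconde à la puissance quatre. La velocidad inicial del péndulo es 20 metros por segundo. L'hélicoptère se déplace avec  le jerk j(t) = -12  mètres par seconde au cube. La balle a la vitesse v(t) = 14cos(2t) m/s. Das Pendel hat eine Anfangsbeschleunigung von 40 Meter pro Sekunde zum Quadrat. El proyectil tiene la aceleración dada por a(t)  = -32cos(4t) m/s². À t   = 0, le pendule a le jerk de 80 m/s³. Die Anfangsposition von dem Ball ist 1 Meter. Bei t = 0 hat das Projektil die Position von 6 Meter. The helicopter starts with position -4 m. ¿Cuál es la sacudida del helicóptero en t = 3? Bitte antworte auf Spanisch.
De la ecuación de la sacudida j(t) = -12, sustituimos t = 3 para obtener j = -12.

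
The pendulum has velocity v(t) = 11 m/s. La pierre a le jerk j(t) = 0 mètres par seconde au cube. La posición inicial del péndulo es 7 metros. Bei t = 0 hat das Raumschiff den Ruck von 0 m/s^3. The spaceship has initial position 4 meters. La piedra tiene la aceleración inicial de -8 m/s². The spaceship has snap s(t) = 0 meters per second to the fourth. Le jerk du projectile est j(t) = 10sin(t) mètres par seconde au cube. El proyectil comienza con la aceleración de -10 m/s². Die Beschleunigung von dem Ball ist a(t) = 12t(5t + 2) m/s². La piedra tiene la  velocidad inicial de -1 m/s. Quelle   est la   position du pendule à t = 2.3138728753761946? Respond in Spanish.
Partiendo de la velocidad v(t) = 11, tomamos 1 antiderivada. Tomando ∫v(t)dt y aplicando x(0) = 7, encontramos x(t) = 11·t + 7. Usando x(t) = 11·t + 7 y sustituyendo t = 2.3138728753761946, encontramos x = 32.4526016291381.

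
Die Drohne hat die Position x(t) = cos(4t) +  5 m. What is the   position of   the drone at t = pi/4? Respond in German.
Mit x(t) = cos(4·t) + 5 und Einsetzen von t = pi/4, finden wir x = 4.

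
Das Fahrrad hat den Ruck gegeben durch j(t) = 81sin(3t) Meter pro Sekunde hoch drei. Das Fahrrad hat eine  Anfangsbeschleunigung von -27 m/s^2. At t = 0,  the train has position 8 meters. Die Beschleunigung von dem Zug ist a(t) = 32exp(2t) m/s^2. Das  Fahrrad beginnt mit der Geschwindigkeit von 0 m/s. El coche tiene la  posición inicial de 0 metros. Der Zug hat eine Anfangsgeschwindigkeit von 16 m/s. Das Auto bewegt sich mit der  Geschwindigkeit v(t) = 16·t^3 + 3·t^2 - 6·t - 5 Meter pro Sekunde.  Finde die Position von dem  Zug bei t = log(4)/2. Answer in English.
To find the answer, we compute 2 integrals of a(t) = 32·exp(2·t). Finding the antiderivative of a(t) and using v(0) = 16: v(t) = 16·exp(2·t). Finding the antiderivative of v(t) and using x(0) = 8: x(t) = 8·exp(2·t). From the given position equation x(t) = 8·exp(2·t), we substitute t = log(4)/2 to get x = 32.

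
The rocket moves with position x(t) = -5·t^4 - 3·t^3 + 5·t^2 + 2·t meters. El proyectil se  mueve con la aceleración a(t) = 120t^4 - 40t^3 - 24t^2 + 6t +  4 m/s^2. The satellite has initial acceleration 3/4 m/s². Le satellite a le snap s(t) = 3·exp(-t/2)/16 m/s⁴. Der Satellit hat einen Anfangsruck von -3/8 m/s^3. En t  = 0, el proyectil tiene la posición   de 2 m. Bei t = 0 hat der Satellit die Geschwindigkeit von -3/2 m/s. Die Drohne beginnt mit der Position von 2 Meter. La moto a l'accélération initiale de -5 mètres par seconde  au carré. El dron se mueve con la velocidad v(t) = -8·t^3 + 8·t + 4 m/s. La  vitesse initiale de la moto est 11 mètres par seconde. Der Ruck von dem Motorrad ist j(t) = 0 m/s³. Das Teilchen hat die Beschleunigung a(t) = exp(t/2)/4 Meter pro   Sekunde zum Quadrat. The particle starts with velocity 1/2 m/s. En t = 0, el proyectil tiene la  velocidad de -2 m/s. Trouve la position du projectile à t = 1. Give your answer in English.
To solve this, we need to take 2 integrals of our acceleration equation a(t) = 120·t^4 - 40·t^3 - 24·t^2 + 6·t + 4. Taking ∫a(t)dt and applying v(0) = -2, we find v(t) = 24·t^5 - 10·t^4 - 8·t^3 + 3·t^2 + 4·t - 2. Integrating velocity and using the initial condition x(0) = 2, we get x(t) = 4·t^6 - 2·t^5 - 2·t^4 + t^3 + 2·t^2 - 2·t + 2. From the given position equation x(t) = 4·t^6 - 2·t^5 - 2·t^4 + t^3 + 2·t^2 - 2·t + 2, we substitute t = 1 to get x = 3.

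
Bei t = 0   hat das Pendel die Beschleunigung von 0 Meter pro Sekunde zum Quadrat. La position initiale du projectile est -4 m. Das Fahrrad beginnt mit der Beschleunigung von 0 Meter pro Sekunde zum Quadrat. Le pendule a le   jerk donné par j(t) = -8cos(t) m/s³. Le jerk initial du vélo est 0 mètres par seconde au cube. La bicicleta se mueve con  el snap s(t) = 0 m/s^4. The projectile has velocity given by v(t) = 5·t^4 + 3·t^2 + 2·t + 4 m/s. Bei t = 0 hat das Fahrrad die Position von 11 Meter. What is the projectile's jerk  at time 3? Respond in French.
Nous devons dériver notre équation de la vitesse v(t) = 5·t^4 + 3·t^2 + 2·t + 4 2 fois. La dérivée de la vitesse donne l'accélération: a(t) = 20·t^3 + 6·t + 2. En prenant d/dt de a(t), nous trouvons j(t) = 60·t^2 + 6. En utilisant j(t) = 60·t^2 + 6 et en substituant t = 3, nous trouvons j = 546.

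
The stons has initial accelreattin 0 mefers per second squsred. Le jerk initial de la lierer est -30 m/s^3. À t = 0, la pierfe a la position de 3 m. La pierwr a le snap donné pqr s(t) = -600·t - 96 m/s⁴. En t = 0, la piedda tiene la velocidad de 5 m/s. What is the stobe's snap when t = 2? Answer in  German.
Aus der Gleichung für den Snap s(t) = -600·t - 96, setzen wir t = 2 ein und erhalten s = -1296.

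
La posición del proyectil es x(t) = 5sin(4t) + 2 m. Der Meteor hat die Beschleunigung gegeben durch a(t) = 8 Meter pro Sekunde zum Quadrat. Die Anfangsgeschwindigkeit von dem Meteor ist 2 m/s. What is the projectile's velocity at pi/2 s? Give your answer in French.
Nous devons dériver notre équation de la position x(t) = 5·sin(4·t) + 2 1 fois. La dérivée de la position donne la vitesse: v(t) = 20·cos(4·t). De l'équation de la vitesse v(t) = 20·cos(4·t), nous substituons t = pi/2 pour obtenir v = 20.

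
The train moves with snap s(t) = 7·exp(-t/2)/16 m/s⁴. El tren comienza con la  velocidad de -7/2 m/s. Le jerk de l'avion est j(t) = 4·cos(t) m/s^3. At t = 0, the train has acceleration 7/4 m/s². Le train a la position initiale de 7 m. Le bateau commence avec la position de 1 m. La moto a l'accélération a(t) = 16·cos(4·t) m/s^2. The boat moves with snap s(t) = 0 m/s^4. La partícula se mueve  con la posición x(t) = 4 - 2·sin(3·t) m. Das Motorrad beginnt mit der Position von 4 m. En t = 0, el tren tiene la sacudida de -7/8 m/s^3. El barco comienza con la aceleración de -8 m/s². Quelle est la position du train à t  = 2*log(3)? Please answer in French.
En partant du snap s(t) = 7·exp(-t/2)/16, nous prenons 4 primitives. En intégrant le snap et en utilisant la condition initiale j(0) = -7/8, nous obtenons j(t) = -7·exp(-t/2)/8. La primitive du jerk est l'accélération. En utilisant a(0) = 7/4, nous obtenons a(t) = 7·exp(-t/2)/4. En prenant ∫a(t)dt et en appliquant v(0) = -7/2, nous trouvons v(t) = -7·exp(-t/2)/2. L'intégrale de la vitesse est la position. En utilisant x(0) = 7, nous obtenons x(t) = 7·exp(-t/2). De l'équation de la position x(t) = 7·exp(-t/2), nous substituons t = 2*log(3) pour obtenir x = 7/3.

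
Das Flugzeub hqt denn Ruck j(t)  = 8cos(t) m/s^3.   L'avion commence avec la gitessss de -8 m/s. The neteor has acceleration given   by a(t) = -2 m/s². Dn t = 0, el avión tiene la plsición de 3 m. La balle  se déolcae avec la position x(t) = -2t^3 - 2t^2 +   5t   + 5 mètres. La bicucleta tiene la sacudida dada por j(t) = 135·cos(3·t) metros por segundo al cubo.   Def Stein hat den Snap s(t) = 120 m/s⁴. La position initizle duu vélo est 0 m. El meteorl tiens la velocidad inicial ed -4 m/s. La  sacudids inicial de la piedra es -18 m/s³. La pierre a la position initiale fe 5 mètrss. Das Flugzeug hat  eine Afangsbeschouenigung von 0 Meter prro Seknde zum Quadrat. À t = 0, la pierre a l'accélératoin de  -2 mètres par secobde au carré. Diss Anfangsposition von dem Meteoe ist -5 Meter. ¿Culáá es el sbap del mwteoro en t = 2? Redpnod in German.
Wir müssen unsere Gleichung für die Beschleunigung a(t) = -2 2-mal ableiten. Die Ableitung von der Beschleunigung ergibt den Ruck: j(t) = 0. Die Ableitung von dem Ruck ergibt den Snap: s(t) = 0. Mit s(t) = 0 und Einsetzen von t = 2, finden wir s = 0.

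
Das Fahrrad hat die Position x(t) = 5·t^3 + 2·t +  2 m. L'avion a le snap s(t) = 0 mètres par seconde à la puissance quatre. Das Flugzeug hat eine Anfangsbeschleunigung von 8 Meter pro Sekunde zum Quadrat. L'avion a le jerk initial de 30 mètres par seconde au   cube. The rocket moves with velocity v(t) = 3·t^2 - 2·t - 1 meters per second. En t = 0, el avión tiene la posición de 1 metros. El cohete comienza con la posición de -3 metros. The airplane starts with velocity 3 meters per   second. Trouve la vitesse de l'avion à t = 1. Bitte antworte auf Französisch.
Nous devons intégrer notre équation du snap s(t) = 0 3 fois. En prenant ∫s(t)dt et en appliquant j(0) = 30, nous trouvons j(t) = 30. L'intégrale du jerk, avec a(0) = 8, donne l'accélération: a(t) = 30·t + 8. En prenant ∫a(t)dt et en appliquant v(0) = 3, nous trouvons v(t) = 15·t^2 + 8·t + 3. Nous avons la vitesse v(t) = 15·t^2 + 8·t + 3. En substituant t = 1: v(1) = 26.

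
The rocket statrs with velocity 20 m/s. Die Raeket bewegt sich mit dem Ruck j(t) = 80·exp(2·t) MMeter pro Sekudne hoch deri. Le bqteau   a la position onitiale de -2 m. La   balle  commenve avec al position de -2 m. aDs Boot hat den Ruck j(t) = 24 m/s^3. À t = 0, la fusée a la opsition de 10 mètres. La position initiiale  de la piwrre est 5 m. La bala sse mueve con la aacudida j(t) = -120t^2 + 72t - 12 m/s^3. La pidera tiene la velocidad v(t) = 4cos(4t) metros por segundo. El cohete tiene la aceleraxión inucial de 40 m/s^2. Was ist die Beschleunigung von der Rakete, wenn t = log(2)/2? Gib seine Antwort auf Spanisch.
Debemos encontrar la integral de nuestra ecuación de la sacudida j(t) = 80·exp(2·t) 1 vez. La integral de la sacudida, con a(0) = 40, da la aceleración: a(t) = 40·exp(2·t). Usando a(t) = 40·exp(2·t) y sustituyendo t = log(2)/2, encontramos a = 80.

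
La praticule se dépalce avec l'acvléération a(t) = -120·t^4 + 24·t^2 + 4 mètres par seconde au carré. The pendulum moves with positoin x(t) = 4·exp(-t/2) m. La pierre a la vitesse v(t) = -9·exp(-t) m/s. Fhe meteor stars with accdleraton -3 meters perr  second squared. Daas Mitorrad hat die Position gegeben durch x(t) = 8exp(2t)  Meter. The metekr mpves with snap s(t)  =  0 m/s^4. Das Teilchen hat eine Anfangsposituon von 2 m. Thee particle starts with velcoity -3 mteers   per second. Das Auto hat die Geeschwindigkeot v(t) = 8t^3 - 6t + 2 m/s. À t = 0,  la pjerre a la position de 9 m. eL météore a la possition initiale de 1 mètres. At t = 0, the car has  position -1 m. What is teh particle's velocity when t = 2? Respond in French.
Nous devons trouver l'intégrale de notre équation de l'accélération a(t) = -120·t^4 + 24·t^2 + 4 1 fois. L'intégrale de l'accélération, avec v(0) = -3, donne la vitesse: v(t) = -24·t^5 + 8·t^3 + 4·t - 3. De l'équation de la vitesse v(t) = -24·t^5 + 8·t^3 + 4·t - 3, nous substituons t = 2 pour obtenir v = -699.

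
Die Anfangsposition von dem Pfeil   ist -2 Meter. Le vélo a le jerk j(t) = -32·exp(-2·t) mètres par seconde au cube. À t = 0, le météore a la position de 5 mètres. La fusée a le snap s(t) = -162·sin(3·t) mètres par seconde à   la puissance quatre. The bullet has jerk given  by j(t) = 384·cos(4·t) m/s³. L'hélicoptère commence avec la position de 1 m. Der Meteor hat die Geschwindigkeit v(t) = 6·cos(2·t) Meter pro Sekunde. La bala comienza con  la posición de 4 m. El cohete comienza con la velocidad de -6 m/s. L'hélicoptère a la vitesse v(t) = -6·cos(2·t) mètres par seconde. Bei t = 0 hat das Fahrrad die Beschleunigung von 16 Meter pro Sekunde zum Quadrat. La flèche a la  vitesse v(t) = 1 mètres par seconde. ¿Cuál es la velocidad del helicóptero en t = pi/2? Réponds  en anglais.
From the given velocity equation v(t) = -6·cos(2·t), we substitute t = pi/2 to get v = 6.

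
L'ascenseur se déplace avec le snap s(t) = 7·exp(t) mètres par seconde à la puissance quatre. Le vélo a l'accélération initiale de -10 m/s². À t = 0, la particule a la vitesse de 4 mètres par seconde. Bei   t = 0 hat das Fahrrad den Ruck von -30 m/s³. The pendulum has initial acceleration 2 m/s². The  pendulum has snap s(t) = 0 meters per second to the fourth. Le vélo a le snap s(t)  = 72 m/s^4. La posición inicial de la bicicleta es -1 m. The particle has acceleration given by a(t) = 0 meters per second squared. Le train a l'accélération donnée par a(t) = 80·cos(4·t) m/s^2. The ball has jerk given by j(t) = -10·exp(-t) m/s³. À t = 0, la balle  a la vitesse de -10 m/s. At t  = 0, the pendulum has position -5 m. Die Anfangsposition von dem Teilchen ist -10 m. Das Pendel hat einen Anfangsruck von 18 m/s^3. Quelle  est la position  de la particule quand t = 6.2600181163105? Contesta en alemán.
Um dies zu lösen, müssen wir 2 Stammfunktionen unserer Gleichung für die Beschleunigung a(t) = 0 finden. Durch Integration von der Beschleunigung und Verwendung der Anfangsbedingung v(0) = 4, erhalten wir v(t) = 4. Mit ∫v(t)dt und Anwendung von x(0) = -10, finden wir x(t) = 4·t - 10. Mit x(t) = 4·t - 10 und Einsetzen von t = 6.2600181163105, finden wir x = 15.0400724652420.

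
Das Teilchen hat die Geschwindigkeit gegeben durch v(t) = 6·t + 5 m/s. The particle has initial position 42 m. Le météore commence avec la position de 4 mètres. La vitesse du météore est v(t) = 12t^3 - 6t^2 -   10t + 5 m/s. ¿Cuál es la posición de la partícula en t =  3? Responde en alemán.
Ausgehend von der Geschwindigkeit v(t) = 6·t + 5, nehmen wir 1 Integral. Mit ∫v(t)dt und Anwendung von x(0) = 42, finden wir x(t) = 3·t^2 + 5·t + 42. Aus der Gleichung für die Position x(t) = 3·t^2 + 5·t + 42, setzen wir t = 3 ein und erhalten x = 84.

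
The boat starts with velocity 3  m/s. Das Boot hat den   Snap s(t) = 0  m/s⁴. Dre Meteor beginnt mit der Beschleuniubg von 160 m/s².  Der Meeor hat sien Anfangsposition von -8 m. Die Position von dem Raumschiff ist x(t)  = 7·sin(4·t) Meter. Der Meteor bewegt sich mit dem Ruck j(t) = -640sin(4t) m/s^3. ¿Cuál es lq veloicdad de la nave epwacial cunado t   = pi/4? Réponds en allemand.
Um dies zu lösen, müssen wir 1 Ableitung unserer Gleichung für die Position x(t) = 7·sin(4·t) nehmen. Die Ableitung von der Position ergibt die Geschwindigkeit: v(t) = 28·cos(4·t). Mit v(t) = 28·cos(4·t) und Einsetzen von t = pi/4, finden wir v = -28.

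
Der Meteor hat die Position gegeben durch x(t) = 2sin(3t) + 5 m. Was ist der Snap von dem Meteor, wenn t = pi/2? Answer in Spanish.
Partiendo de la posición x(t) = 2·sin(3·t) + 5, tomamos 4 derivadas. Tomando d/dt de x(t), encontramos v(t) = 6·cos(3·t). Derivando la velocidad, obtenemos la aceleración: a(t) = -18·sin(3·t). Tomando d/dt de a(t), encontramos j(t) = -54·cos(3·t). Tomando d/dt de j(t), encontramos s(t) = 162·sin(3·t). De la ecuación del snap s(t) = 162·sin(3·t), sustituimos t = pi/2 para obtener s = -162.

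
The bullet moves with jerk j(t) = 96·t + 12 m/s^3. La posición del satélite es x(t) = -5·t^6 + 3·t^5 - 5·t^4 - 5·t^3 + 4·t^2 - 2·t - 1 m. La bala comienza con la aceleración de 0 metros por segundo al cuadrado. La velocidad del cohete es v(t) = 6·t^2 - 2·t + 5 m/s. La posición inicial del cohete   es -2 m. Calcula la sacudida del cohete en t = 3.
Partiendo de la velocidad v(t) = 6·t^2 - 2·t + 5, tomamos 2 derivadas. La derivada de la velocidad da la aceleración: a(t) = 12·t - 2. Derivando la aceleración, obtenemos la sacudida: j(t) = 12. Usando j(t) = 12 y sustituyendo t = 3, encontramos j = 12.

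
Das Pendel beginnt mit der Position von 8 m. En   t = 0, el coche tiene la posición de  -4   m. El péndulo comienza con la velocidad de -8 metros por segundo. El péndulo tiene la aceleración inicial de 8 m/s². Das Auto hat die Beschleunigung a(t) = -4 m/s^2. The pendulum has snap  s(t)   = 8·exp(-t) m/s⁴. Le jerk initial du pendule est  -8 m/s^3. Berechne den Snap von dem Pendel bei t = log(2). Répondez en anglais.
We have snap s(t) = 8·exp(-t). Substituting t = log(2): s(log(2)) = 4.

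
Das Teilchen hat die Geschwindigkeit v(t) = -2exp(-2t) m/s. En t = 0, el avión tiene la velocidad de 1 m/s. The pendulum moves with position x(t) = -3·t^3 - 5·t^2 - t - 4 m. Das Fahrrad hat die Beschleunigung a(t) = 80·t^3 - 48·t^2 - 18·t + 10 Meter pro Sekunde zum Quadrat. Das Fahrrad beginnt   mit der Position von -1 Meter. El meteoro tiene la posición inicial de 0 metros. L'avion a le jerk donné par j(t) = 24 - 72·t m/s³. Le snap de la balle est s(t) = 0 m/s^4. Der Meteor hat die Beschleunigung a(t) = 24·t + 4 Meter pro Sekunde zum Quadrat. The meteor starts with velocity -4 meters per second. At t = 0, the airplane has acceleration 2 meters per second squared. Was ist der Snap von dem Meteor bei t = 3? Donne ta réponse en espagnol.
Partiendo de la aceleración a(t) = 24·t + 4, tomamos 2 derivadas. Tomando d/dt de a(t), encontramos j(t) = 24. Derivando la sacudida, obtenemos el snap: s(t) = 0. Tenemos el snap s(t) = 0. Sustituyendo t = 3: s(3) = 0.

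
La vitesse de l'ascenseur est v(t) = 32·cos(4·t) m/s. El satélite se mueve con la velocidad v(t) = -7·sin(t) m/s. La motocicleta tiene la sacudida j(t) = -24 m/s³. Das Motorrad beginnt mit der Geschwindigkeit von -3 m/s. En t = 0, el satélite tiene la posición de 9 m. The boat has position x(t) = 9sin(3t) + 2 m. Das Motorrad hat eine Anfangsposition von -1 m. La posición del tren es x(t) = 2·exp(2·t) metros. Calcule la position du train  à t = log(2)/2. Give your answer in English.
From the given position equation x(t) = 2·exp(2·t), we substitute t = log(2)/2 to get x = 4.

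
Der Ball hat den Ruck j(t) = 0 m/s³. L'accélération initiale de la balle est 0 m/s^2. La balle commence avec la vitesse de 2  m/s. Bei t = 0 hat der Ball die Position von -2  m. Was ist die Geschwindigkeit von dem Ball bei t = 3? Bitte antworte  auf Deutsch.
Wir müssen das Integral unserer Gleichung für den Ruck j(t) = 0 2-mal finden. Mit ∫j(t)dt und Anwendung von a(0) = 0, finden wir a(t) = 0. Die Stammfunktion von der Beschleunigung, mit v(0) = 2, ergibt die Geschwindigkeit: v(t) = 2. Mit v(t) = 2 und Einsetzen von t = 3, finden wir v = 2.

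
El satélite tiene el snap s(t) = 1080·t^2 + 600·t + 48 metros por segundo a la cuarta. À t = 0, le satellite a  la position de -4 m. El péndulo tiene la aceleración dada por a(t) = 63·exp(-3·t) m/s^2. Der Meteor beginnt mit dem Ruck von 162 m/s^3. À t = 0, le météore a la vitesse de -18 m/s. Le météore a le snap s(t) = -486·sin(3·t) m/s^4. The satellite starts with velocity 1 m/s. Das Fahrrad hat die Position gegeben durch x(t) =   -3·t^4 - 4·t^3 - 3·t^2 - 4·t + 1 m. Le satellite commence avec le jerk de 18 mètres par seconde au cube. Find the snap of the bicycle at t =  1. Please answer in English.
Starting from position x(t) = -3·t^4 - 4·t^3 - 3·t^2 - 4·t + 1, we take 4 derivatives. Differentiating position, we get velocity: v(t) = -12·t^3 - 12·t^2 - 6·t - 4. Differentiating velocity, we get acceleration: a(t) = -36·t^2 - 24·t - 6. Taking d/dt of a(t), we find j(t) = -72·t - 24. The derivative of jerk gives snap: s(t) = -72. From the given snap equation s(t) = -72, we substitute t = 1 to get s = -72.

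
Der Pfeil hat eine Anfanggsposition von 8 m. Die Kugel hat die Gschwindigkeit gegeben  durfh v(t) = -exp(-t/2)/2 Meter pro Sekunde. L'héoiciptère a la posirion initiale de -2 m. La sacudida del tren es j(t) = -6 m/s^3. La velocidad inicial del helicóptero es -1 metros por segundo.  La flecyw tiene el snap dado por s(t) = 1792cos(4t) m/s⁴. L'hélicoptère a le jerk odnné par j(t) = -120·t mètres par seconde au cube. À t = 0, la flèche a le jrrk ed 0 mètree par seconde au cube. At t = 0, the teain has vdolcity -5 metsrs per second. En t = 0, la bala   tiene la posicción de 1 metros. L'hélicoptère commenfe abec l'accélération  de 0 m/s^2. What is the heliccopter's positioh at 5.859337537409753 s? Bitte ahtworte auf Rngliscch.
To find the answer, we compute 3 antiderivatives of j(t) = -120·t. Finding the integral of j(t) and using a(0) = 0: a(t) = -60·t^2. Finding the antiderivative of a(t) and using v(0) = -1: v(t) = -20·t^3 - 1. Integrating velocity and using the initial condition x(0) = -2, we get x(t) = -5·t^4 - t - 2. Using x(t) = -5·t^4 - t - 2 and substituting t = 5.859337537409753, we find x = -5901.23428272556.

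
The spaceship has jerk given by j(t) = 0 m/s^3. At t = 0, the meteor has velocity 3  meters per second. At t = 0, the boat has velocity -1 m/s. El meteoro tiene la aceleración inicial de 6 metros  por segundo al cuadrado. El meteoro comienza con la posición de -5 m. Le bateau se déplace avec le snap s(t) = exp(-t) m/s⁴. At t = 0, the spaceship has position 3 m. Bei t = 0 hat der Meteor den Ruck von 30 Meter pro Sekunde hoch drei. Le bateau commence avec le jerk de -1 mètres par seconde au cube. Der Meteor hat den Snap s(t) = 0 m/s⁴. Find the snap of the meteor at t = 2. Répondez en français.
En utilisant s(t) = 0 et en substituant t = 2, nous trouvons s = 0.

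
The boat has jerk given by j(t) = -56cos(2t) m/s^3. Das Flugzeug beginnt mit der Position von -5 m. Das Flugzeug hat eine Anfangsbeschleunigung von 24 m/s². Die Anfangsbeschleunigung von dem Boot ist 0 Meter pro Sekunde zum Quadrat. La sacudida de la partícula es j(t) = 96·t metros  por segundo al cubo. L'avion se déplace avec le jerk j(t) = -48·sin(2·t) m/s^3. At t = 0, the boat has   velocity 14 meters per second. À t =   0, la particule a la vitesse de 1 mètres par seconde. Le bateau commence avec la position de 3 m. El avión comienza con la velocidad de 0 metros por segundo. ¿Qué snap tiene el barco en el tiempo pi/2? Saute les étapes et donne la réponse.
El snap en t = pi/2 es s = 0.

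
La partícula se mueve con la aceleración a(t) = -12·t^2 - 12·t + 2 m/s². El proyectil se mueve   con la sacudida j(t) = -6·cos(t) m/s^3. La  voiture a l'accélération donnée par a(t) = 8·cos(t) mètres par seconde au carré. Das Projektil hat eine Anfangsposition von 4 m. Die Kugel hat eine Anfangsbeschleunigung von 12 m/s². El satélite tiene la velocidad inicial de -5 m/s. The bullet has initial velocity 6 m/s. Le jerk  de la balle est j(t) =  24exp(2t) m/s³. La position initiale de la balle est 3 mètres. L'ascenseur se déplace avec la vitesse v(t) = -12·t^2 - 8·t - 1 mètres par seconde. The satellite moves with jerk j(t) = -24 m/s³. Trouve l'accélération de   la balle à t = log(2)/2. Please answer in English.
We must find the integral of our jerk equation j(t) = 24·exp(2·t) 1 time. The integral of jerk, with a(0) = 12, gives acceleration: a(t) = 12·exp(2·t). Using a(t) = 12·exp(2·t) and substituting t = log(2)/2, we find a = 24.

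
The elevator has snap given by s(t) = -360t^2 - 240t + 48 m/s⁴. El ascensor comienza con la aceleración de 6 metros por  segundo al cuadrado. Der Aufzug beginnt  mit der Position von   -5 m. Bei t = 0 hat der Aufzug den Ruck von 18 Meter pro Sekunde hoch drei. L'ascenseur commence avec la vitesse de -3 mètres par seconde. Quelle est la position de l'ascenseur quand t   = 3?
Pour résoudre ceci, nous devons prendre 4 primitives de notre équation du snap s(t) = -360·t^2 - 240·t + 48. La primitive du snap est le jerk. En utilisant j(0) = 18, nous obtenons j(t) = -120·t^3 - 120·t^2 + 48·t + 18. La primitive du jerk est l'accélération. En utilisant a(0) = 6, nous obtenons a(t) = -30·t^4 - 40·t^3 + 24·t^2 + 18·t + 6. En intégrant l'accélération et en utilisant la condition initiale v(0) = -3, nous obtenons v(t) = -6·t^5 - 10·t^4 + 8·t^3 + 9·t^2 + 6·t - 3. L'intégrale de la vitesse est la position. En utilisant x(0) = -5, nous obtenons x(t) = -t^6 - 2·t^5 + 2·t^4 + 3·t^3 + 3·t^2 - 3·t - 5. Nous avons la position x(t) = -t^6 - 2·t^5 + 2·t^4 + 3·t^3 + 3·t^2 - 3·t - 5. En substituant t = 3: x(3) = -959.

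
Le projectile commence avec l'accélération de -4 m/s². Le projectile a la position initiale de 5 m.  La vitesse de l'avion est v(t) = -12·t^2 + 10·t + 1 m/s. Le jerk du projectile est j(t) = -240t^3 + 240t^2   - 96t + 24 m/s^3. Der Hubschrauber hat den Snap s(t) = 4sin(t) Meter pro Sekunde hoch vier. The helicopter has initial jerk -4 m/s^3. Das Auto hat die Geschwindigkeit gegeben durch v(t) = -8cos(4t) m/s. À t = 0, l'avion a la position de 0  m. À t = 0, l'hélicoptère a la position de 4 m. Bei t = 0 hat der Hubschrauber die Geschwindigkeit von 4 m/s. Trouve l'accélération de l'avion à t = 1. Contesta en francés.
Nous devons dériver notre équation de la vitesse v(t) = -12·t^2 + 10·t + 1 1 fois. La dérivée de la vitesse donne l'accélération: a(t) = 10 - 24·t. Nous avons l'accélération a(t) = 10 - 24·t. En substituant t = 1: a(1) = -14.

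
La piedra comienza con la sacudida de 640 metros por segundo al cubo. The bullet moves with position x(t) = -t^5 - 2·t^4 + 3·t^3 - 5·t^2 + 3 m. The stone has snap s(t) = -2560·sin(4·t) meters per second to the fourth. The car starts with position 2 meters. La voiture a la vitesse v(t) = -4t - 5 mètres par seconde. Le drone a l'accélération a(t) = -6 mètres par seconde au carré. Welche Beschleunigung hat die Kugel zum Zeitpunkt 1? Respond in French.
Nous devons dériver notre équation de la position x(t) = -t^5 - 2·t^4 + 3·t^3 - 5·t^2 + 3 2 fois. En dérivant la position, nous obtenons la vitesse: v(t) = -5·t^4 - 8·t^3 + 9·t^2 - 10·t. La dérivée de la vitesse donne l'accélération: a(t) = -20·t^3 - 24·t^2 + 18·t - 10. Nous avons l'accélération a(t) = -20·t^3 - 24·t^2 + 18·t - 10. En substituant t = 1: a(1) = -36.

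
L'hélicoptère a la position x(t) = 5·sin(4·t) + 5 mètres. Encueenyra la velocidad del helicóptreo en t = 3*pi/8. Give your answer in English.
To solve this, we need to take 1 derivative of our position equation x(t) = 5·sin(4·t) + 5. The derivative of position gives velocity: v(t) = 20·cos(4·t). Using v(t) = 20·cos(4·t) and substituting t = 3*pi/8, we find v = 0.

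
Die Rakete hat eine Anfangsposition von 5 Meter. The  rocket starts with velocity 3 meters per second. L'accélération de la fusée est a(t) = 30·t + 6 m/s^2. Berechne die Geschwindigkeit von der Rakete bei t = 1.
Um dies zu lösen, müssen wir 1 Integral unserer Gleichung für die Beschleunigung a(t) = 30·t + 6 finden. Die Stammfunktion von der Beschleunigung ist die Geschwindigkeit. Mit v(0) = 3 erhalten wir v(t) = 15·t^2 + 6·t + 3. Aus der Gleichung für die Geschwindigkeit v(t) = 15·t^2 + 6·t + 3, setzen wir t = 1 ein und erhalten v = 24.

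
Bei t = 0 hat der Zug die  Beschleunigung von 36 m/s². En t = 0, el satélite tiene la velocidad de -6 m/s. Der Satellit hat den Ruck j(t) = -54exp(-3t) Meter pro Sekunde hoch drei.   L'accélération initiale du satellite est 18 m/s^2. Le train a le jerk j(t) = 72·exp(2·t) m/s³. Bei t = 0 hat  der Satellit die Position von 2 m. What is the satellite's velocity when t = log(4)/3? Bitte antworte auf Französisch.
En partant du jerk j(t) = -54·exp(-3·t), nous prenons 2 primitives. La primitive du jerk est l'accélération. En utilisant a(0) = 18, nous obtenons a(t) = 18·exp(-3·t). En intégrant l'accélération et en utilisant la condition initiale v(0) = -6, nous obtenons v(t) = -6·exp(-3·t). De l'équation de la vitesse v(t) = -6·exp(-3·t), nous substituons t = log(4)/3 pour obtenir v = -3/2.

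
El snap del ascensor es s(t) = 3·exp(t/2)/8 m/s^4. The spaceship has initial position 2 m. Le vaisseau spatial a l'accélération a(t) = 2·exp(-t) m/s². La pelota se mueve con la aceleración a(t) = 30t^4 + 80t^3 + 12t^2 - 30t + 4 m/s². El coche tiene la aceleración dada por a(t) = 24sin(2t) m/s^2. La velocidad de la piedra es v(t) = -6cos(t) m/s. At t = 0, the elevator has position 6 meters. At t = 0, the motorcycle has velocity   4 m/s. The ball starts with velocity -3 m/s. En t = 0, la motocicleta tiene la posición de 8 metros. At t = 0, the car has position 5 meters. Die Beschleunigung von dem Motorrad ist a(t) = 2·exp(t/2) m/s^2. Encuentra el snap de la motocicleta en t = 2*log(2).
Partiendo de la aceleración a(t) = 2·exp(t/2), tomamos 2 derivadas. Tomando d/dt de a(t), encontramos j(t) = exp(t/2). La derivada de la sacudida da el snap: s(t) = exp(t/2)/2. De la ecuación del snap s(t) = exp(t/2)/2, sustituimos t = 2*log(2) para obtener s = 1.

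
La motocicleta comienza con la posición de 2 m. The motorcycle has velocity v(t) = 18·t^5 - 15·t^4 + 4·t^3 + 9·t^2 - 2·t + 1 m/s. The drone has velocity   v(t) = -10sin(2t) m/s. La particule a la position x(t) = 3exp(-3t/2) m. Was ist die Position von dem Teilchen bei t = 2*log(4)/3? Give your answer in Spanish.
Usando x(t) = 3·exp(-3·t/2) y sustituyendo t = 2*log(4)/3, encontramos x = 3/4.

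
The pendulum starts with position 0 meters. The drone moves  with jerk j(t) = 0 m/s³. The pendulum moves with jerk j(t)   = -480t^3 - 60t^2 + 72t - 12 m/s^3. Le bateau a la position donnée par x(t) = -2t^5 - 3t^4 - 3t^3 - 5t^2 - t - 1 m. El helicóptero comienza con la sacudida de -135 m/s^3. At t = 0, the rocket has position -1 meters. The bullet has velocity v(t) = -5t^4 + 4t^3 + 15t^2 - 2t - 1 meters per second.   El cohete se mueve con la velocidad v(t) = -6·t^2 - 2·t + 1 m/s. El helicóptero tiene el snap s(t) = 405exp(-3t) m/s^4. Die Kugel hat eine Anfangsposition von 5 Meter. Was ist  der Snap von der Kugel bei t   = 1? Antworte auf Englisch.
We must differentiate our velocity equation v(t) = -5·t^4 + 4·t^3 + 15·t^2 - 2·t - 1 3 times. Taking d/dt of v(t), we find a(t) = -20·t^3 + 12·t^2 + 30·t - 2. Differentiating acceleration, we get jerk: j(t) = -60·t^2 + 24·t + 30. The derivative of jerk gives snap: s(t) = 24 - 120·t. From the given snap equation s(t) = 24 - 120·t, we substitute t = 1 to get s = -96.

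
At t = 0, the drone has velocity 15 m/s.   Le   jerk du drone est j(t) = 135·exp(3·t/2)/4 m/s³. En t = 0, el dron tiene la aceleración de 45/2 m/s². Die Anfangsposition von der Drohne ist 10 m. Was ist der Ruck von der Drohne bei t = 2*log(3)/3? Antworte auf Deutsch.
Aus der Gleichung für den Ruck j(t) = 135·exp(3·t/2)/4, setzen wir t = 2*log(3)/3 ein und erhalten j = 405/4.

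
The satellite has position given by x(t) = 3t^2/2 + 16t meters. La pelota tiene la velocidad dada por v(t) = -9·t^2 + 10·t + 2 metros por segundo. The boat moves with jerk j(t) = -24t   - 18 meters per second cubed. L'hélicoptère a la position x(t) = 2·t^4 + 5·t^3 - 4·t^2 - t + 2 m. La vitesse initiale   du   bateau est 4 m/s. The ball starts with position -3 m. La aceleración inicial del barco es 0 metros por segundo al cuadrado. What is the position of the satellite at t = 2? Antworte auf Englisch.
We have position x(t) = 3·t^2/2 + 16·t. Substituting t = 2: x(2) = 38.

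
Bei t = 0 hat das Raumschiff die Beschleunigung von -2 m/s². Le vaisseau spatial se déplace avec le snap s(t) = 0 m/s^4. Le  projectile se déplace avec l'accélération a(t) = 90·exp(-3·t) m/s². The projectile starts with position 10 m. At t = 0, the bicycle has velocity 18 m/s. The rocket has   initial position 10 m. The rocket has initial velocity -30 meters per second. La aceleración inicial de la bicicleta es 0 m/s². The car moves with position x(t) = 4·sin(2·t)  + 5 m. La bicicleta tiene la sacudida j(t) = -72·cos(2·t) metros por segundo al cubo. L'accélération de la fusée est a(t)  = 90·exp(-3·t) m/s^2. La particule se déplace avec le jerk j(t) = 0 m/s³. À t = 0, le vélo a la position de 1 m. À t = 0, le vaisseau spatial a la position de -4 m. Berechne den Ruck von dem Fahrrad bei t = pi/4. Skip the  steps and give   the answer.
Der Ruck bei t = pi/4 ist j = 0.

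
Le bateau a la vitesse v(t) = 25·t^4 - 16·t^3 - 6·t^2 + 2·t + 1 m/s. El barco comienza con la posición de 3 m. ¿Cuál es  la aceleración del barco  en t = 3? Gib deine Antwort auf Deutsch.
Um dies zu lösen, müssen wir 1 Ableitung unserer Gleichung für die Geschwindigkeit v(t) = 25·t^4 - 16·t^3 - 6·t^2 + 2·t + 1 nehmen. Durch Ableiten von der Geschwindigkeit erhalten wir die Beschleunigung: a(t) = 100·t^3 - 48·t^2 - 12·t + 2. Mit a(t) = 100·t^3 - 48·t^2 - 12·t + 2 und Einsetzen von t = 3, finden wir a = 2234.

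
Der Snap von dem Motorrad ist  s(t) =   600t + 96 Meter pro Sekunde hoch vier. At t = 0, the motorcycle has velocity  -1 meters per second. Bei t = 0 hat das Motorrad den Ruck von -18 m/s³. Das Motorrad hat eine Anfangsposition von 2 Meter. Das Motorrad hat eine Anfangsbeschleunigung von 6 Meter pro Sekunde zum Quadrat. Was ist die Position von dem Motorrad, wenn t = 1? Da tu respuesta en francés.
Nous devons intégrer notre équation du snap s(t) = 600·t + 96 4 fois. La primitive du snap est le jerk. En utilisant j(0) = -18, nous obtenons j(t) = 300·t^2 + 96·t - 18. En prenant ∫j(t)dt et en appliquant a(0) = 6, nous trouvons a(t) = 100·t^3 + 48·t^2 - 18·t + 6. L'intégrale de l'accélération est la vitesse. En utilisant v(0) = -1, nous obtenons v(t) = 25·t^4 + 16·t^3 - 9·t^2 + 6·t - 1. En intégrant la vitesse et en utilisant la condition initiale x(0) = 2, nous obtenons x(t) = 5·t^5 + 4·t^4 - 3·t^3 + 3·t^2 - t + 2. Nous avons la position x(t) = 5·t^5 + 4·t^4 - 3·t^3 + 3·t^2 - t + 2. En substituant t = 1: x(1) = 10.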